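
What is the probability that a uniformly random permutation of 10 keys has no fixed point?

Use the recurrence D(n) = (n-1)(D(n-1) + D(n-2)) with D(0)=1, D(1)=0.
Building up: D(2)=1, D(3)=2, D(4)=9, D(5)=44, D(6)=265, D(7)=1854, D(8)=14833, D(9)=133496, D(10)=1334961.
Total arrangements: 10! = 3628800.
Probability = D(10)/10! = 16481/44800.

Final answer: D(10)/10! = 1334961/3628800 = 0.367879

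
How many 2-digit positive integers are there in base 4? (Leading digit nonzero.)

In base 4, the leading digit has 3 choices (1..3); each of the remaining 1 digits has 4 choices.
Total: 3 x 4^1.

Final answer: 12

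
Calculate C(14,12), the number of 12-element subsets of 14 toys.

C(14,12) = 14!/(12! x 2!).

Final answer: \binom{14}{12} = 91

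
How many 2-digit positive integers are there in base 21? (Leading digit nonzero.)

In base 21, the leading digit has 20 choices (1..20); each of the remaining 1 digits has 21 choices.
Total: 20 x 21^1.

Final answer: 420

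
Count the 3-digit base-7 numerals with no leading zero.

In base 7, the leading digit has 6 choices (1..6); each of the remaining 2 digits has 7 choices.
Total: 6 x 7^2.

Final answer: 294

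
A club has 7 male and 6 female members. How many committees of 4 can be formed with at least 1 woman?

Sum over valid woman counts:
C(6,1)C(7,3) = 210
C(6,2)C(7,2) = 315
C(6,3)C(7,1) = 140
C(6,4)C(7,0) = 15
Total: 210 + 315 + 140 + 15.

Final answer: 680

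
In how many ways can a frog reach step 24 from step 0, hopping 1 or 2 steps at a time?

Let f(n) be the number of climbs. Removing the last move (1 or 2 steps) gives f(n) = f(n-1) + f(n-2); base cases f(1)=1, f(2)=2.
Building up term by term: f(1)=1, f(2)=2, f(3)=3, f(4)=5, f(5)=8, f(6)=13, f(7)=21, f(8)=34, f(9)=55, f(10)=89, f(11)=144, f(12)=233, f(13)=377, f(14)=610, f(15)=987, f(16)=1597, f(17)=2584, f(18)=4181, f(19)=6765, f(20)=10946, f(21)=17711, f(22)=28657, f(23)=46368, f(24)=75025.

Final answer: 75025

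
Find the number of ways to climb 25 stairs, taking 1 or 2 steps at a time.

Let f(n) count the ways. The last step is size 1 or 2, so f(n) = f(n-1) + f(n-2) with f(1)=1, f(2)=2.
Computing successive values: f(1)=1, f(2)=2, f(3)=3, f(4)=5, f(5)=8, f(6)=13, f(7)=21, f(8)=34, f(9)=55, f(10)=89, f(11)=144, f(12)=233, f(13)=377, f(14)=610, f(15)=987, f(16)=1597, f(17)=2584, f(18)=4181, f(19)=6765, f(20)=10946, f(21)=17711, f(22)=28657, f(23)=46368, f(24)=75025, f(25)=121393.

Final answer: 121393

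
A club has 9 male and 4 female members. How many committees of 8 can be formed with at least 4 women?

Sum over valid woman counts:
C(4,4)C(9,4).

Final answer: 126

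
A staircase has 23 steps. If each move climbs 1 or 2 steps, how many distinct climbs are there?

Let f(n) be the number of climbs. Removing the last move (1 or 2 steps) gives f(n) = f(n-1) + f(n-2); base cases f(1)=1, f(2)=2.
Building up term by term: f(1)=1, f(2)=2, f(3)=3, f(4)=5, f(5)=8, f(6)=13, f(7)=21, f(8)=34, f(9)=55, f(10)=89, f(11)=144, f(12)=233, f(13)=377, f(14)=610, f(15)=987, f(16)=1597, f(17)=2584, f(18)=4181, f(19)=6765, f(20)=10946, f(21)=17711, f(22)=28657, f(23)=46368.

Final answer: 46368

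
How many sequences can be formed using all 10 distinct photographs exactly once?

The number of ways to arrange 10 distinct objects is 10!.

Final answer: 10! = 3628800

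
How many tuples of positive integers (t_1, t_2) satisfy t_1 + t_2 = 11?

Substitute t'_i = t_i - 1 (so t'_i >= 0). Then sum t'_i = 11 - 2 = 9.
Stars and bars: C(9+2-1, 2-1) = C(10,1).

Final answer: C(10,1) = 10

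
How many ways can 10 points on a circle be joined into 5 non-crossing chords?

This is a standard Catalan-number count: the answer is C_n. Here n = 10/2 = 5.
C_n = C(2n,n)/(n+1), so C_{5} = C(10,5)/6 = 252/6.

Final answer: C_{5} = 42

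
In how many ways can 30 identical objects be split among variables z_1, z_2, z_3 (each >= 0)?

Stars and bars with 30 stars and 2 bars:
C(30+3-1, 3-1) = C(32,2).

Final answer: C(32,2) = 496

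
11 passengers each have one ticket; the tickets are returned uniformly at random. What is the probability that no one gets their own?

Derangements satisfy D(n) = (n-1)(D(n-1) + D(n-2)), starting from D(0)=1, D(1)=0.
Building up: D(2)=1, D(3)=2, D(4)=9, D(5)=44, D(6)=265, D(7)=1854, D(8)=14833, D(9)=133496, D(10)=1334961, D(11)=14684570.
Total arrangements: 11! = 39916800.
Probability = D(11)/11! = 1468457/3991680.

Final answer: D(11)/11! = 14684570/39916800 = 0.367879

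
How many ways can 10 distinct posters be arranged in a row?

The number of ways to arrange 10 distinct objects is 10!.

Final answer: 10! = 3628800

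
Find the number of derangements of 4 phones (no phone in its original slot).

D(n) = (n-1)(D(n-1) + D(n-2)), D(0)=1, D(1)=0.
D(2) = 1 x (0 + 1) = 1
D(3) = 2 x (1 + 0) = 2
D(4) = 3 x (D(3) + D(2)) = 3 x (2 + 1)

Final answer: D(4) = 9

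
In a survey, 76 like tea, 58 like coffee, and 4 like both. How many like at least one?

|A union B| = |A| + |B| - |A intersect B| = 76 + 58 - 4.

Final answer: 130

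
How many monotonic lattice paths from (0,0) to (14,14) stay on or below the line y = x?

Total monotonic paths to (14,14): C(28,14) = 40116600.
Paths that cross above y=x (reflection bijection): C(28,15) = 37442160.
Valid Dyck paths: 40116600 - 37442160.
(This is the Catalan number C_{14}.)

Final answer: C_{14} = 2674440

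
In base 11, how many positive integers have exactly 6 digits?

Leading digit: 10 options (nonzero). Other 5 digit(s): 11 options each.
Total: 10 x 11^5.

Final answer: 1610510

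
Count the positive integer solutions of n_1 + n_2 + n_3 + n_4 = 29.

Substitute n'_i = n_i - 1 (so n'_i >= 0). Then sum n'_i = 29 - 4 = 25.
Stars and bars: C(25+4-1, 4-1) = C(28,3).

Final answer: C(28,3) = 3276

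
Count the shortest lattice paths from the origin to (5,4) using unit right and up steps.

Each path has 5 right steps and 4 up steps in some order (9 steps total).
Choose which 4 of the 9 steps are up: C(9,4).

Final answer: C(9,4) = 126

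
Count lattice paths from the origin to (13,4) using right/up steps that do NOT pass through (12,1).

Total paths to (13,4): C(17,4) = 2380.
Paths through (12,1): C(13,1) x C(4,3) = 52.
Avoiding (12,1): 2380 - 52.

Final answer: 2328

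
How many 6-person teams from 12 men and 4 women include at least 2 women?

Sum over valid woman counts:
C(4,2)C(12,4) = 2970
C(4,3)C(12,3) = 880
C(4,4)C(12,2) = 66
Total: 2970 + 880 + 66.

Final answer: 3916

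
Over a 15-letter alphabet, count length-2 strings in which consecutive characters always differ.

First character: 15 choices. Each subsequent: 14 choices (must differ from the previous one).
Total: 15 x 14^1.

Final answer: 15 x 14^{1} = 210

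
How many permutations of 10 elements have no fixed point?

Use the recurrence D(n) = (n-1)(D(n-1) + D(n-2)) with D(0)=1, D(1)=0.
D(2) = 1 x (0 + 1) = 1
D(3) = 2 x (1 + 0) = 2
D(4) = 3 x (2 + 1) = 9
D(5) = 4 x (9 + 2) = 44
D(6) = 5 x (44 + 9) = 265
D(7) = 6 x (265 + 44) = 1854
D(8) = 7 x (1854 + 265) = 14833
D(9) = 8 x (14833 + 1854) = 133496
D(10) = 9 x (D(9) + D(8)) = 9 x (133496 + 14833)

Final answer: D(10) = 1334961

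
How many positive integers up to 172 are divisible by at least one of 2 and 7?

Multiples of 2: 86. Multiples of 7: 24. Of both (lcm=14): 12.
By inclusion-exclusion: 86 + 24 - 12.

Final answer: 98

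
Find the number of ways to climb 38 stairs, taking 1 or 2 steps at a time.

Let f(n) count the ways. The last step is size 1 or 2, so f(n) = f(n-1) + f(n-2) with f(1)=1, f(2)=2.
Iterating the recurrence: f(1)=1, f(2)=2, f(3)=3, f(4)=5, f(5)=8, f(6)=13, f(7)=21, f(8)=34, f(9)=55, f(10)=89, f(11)=144, f(12)=233, f(13)=377, f(14)=610, f(15)=987, f(16)=1597, f(17)=2584, f(18)=4181, f(19)=6765, f(20)=10946, f(21)=17711, f(22)=28657, f(23)=46368, f(24)=75025, f(25)=121393, f(26)=196418, f(27)=317811, f(28)=514229, f(29)=832040, f(30)=1346269, f(31)=2178309, f(32)=3524578, f(33)=5702887, f(34)=9227465, f(35)=14930352, f(36)=24157817, f(37)=39088169, f(38)=63245986.

Final answer: 63245986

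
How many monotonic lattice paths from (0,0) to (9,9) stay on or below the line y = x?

Total monotonic paths to (9,9): C(18,9) = 48620.
By the reflection principle, paths that go above the diagonal number C(18,10) = 43758.
Valid Dyck paths: 48620 - 43758.
(These counts are the Catalan numbers.)

Final answer: C_{9} = 4862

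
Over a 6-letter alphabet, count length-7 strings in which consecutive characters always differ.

Let g(n) count such strings. g(1) = 6, and each valid string of length n-1 extends in 5 ways (any symbol but the last), so g(n) = 5 g(n-1).
Total: g(7) = 6 x 5^6.

Final answer: 6 x 5^{6} = 93750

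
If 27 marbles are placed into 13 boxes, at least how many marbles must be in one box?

By the pigeonhole principle: ceiling(27/13).

Final answer: 3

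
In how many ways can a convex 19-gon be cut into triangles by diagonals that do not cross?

This is counted by the nth Catalan number C_n. Here n = 19 - 2 = 17.
C_n = C(2n,n) - C(2n,n+1), so C_{17} = C(34,17) - C(34,18) = 2333606220 - 2203961430.

Final answer: C_{17} = 129644790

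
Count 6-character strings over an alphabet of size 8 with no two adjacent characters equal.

Let g(n) count such strings. g(1) = 8, and each valid string of length n-1 extends in 7 ways (any symbol but the last), so g(n) = 7 g(n-1).
Total: g(6) = 8 x 7^5.

Final answer: 8 x 7^{5} = 134456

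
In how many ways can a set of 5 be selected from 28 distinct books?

C(28,5) = 28!/(5! x 23!).

Final answer: \binom{28}{5} = 98280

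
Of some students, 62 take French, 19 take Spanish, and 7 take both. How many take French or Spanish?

|A union B| = |A| + |B| - |A intersect B| = 62 + 19 - 7.

Final answer: 74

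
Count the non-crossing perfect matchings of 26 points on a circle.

The structures are counted by the Catalan number C_n. Here n = 26/2 = 13.
C_n = C(2n,n) - C(2n,n+1), so C_{13} = C(26,13) - C(26,14) = 10400600 - 9657700.

Final answer: C_{13} = 742900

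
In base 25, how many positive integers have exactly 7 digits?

In base 25, the leading digit has 24 choices (1..24); each of the remaining 6 digits has 25 choices.
Total: 24 x 25^6.

Final answer: 5859375000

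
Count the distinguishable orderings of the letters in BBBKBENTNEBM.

Letters (B:5, E:2, K:1, M:1, N:2, T:1). Total letters: 12.
Permutations = 12!/(5! x 2! x 2!).

Final answer: 997920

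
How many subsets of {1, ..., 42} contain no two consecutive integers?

Condition on whether n belongs to the subset: if not, any valid subset of {1, ..., n-1} works (a(n-1)); if so, n-1 is excluded and the rest is a valid subset of {1, ..., n-2} (a(n-2)). Hence a(n) = a(n-1) + a(n-2), a(1)=2, a(2)=3.
Computing successive values: a(1)=2, a(2)=3, a(3)=5, a(4)=8, a(5)=13, a(6)=21, a(7)=34, a(8)=55, a(9)=89, a(10)=144, a(11)=233, a(12)=377, a(13)=610, a(14)=987, a(15)=1597, a(16)=2584, a(17)=4181, a(18)=6765, a(19)=10946, a(20)=17711, a(21)=28657, a(22)=46368, a(23)=75025, a(24)=121393, a(25)=196418, a(26)=317811, a(27)=514229, a(28)=832040, a(29)=1346269, a(30)=2178309, a(31)=3524578, a(32)=5702887, a(33)=9227465, a(34)=14930352, a(35)=24157817, a(36)=39088169, a(37)=63245986, a(38)=102334155, a(39)=165580141, a(40)=267914296, a(41)=433494437, a(42)=701408733.

Final answer: 701408733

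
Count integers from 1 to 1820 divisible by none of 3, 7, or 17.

|div by 3|=606, |div by 7|=260, |div by 17|=107.
|div by 3&7|=86, |div by 3&17|=35, |div by 7&17|=15, |div by all|=5.
By inclusion-exclusion, divisible by at least one: 606+260+107-86-35-15+5 = 842.
Not divisible by any: 1820 - 842.

Final answer: 978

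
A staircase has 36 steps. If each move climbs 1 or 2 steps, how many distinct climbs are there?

Let f(n) be the number of climbs. Removing the last move (1 or 2 steps) gives f(n) = f(n-1) + f(n-2); base cases f(1)=1, f(2)=2.
Iterating the recurrence: f(1)=1, f(2)=2, f(3)=3, f(4)=5, f(5)=8, f(6)=13, f(7)=21, f(8)=34, f(9)=55, f(10)=89, f(11)=144, f(12)=233, f(13)=377, f(14)=610, f(15)=987, f(16)=1597, f(17)=2584, f(18)=4181, f(19)=6765, f(20)=10946, f(21)=17711, f(22)=28657, f(23)=46368, f(24)=75025, f(25)=121393, f(26)=196418, f(27)=317811, f(28)=514229, f(29)=832040, f(30)=1346269, f(31)=2178309, f(32)=3524578, f(33)=5702887, f(34)=9227465, f(35)=14930352, f(36)=24157817.

Final answer: 24157817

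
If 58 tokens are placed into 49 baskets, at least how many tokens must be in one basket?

By the pigeonhole principle: ceiling(58/49).

Final answer: 2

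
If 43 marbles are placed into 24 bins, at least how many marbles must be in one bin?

By the pigeonhole principle: ceiling(43/24).

Final answer: 2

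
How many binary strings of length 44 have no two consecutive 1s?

Classify by the final bit: ...0 gives a(n-1) strings, ...01 gives a(n-2) strings. Thus a(n) = a(n-1) + a(n-2) with a(1)=2, a(2)=3.
Computing successive values: a(1)=2, a(2)=3, a(3)=5, a(4)=8, a(5)=13, a(6)=21, a(7)=34, a(8)=55, a(9)=89, a(10)=144, a(11)=233, a(12)=377, a(13)=610, a(14)=987, a(15)=1597, a(16)=2584, a(17)=4181, a(18)=6765, a(19)=10946, a(20)=17711, a(21)=28657, a(22)=46368, a(23)=75025, a(24)=121393, a(25)=196418, a(26)=317811, a(27)=514229, a(28)=832040, a(29)=1346269, a(30)=2178309, a(31)=3524578, a(32)=5702887, a(33)=9227465, a(34)=14930352, a(35)=24157817, a(36)=39088169, a(37)=63245986, a(38)=102334155, a(39)=165580141, a(40)=267914296, a(41)=433494437, a(42)=701408733, a(43)=1134903170, a(44)=1836311903.

Final answer: 1836311903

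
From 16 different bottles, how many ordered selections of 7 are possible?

P(16,7) = 16!/(16-7)! = 16!/9!.

Final answer: P(16,7) = 57657600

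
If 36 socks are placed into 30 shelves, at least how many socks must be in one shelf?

By the pigeonhole principle: ceiling(36/30).

Final answer: 2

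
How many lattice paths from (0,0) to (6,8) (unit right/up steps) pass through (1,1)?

Paths (0,0)->(1,1): C(2,1) = 2.
Paths (1,1)->(6,8): C(12,7) = 792.
By multiplication principle: 2 x 792.

Final answer: 1584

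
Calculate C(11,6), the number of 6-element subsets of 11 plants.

C(11,6) = 11!/(6! x (11-6)!).

Final answer: C(11,6) = 462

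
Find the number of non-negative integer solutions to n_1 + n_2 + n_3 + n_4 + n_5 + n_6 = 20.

Stars and bars with 20 stars and 5 bars:
C(20+6-1, 6-1) = C(25,5).

Final answer: C(25,5) = 53130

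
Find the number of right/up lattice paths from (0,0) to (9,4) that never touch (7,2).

Total paths to (9,4): C(13,4) = 715.
Paths through (7,2): C(9,2) x C(4,2) = 216.
Avoiding (7,2): 715 - 216.

Final answer: 499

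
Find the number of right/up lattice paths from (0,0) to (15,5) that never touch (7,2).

Total paths to (15,5): C(20,5) = 15504.
Paths through (7,2): C(9,2) x C(11,3) = 5940.
Avoiding (7,2): 15504 - 5940.

Final answer: 9564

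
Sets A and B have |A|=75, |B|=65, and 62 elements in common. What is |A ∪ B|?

|A union B| = |A| + |B| - |A intersect B| = 75 + 65 - 62.

Final answer: 78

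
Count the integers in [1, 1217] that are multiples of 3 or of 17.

Multiples of 3: 405. Multiples of 17: 71. Of both (lcm=51): 23.
By inclusion-exclusion: 405 + 71 - 23.

Final answer: 453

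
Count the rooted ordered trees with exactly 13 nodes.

The structures are counted by the Catalan number C_n. Here n = 13 - 1 = 12.
C_n = (2n)!/(n!(n+1)!), so C_{12} = 24!/(12! x 13!) = C(24,12)/13 = 2704156/13.

Final answer: C_{12} = 208012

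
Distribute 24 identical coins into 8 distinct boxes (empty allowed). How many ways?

Stars and bars: C(n+k-1, k-1) = C(31,7).

Final answer: C(31,7) = 2629575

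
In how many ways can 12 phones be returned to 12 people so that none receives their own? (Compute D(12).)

D(n) = (n-1)(D(n-1) + D(n-2)), D(0)=1, D(1)=0.
D(2) = 1 x (0 + 1) = 1
D(3) = 2 x (1 + 0) = 2
D(4) = 3 x (2 + 1) = 9
D(5) = 4 x (9 + 2) = 44
D(6) = 5 x (44 + 9) = 265
D(7) = 6 x (265 + 44) = 1854
D(8) = 7 x (1854 + 265) = 14833
D(9) = 8 x (14833 + 1854) = 133496
D(10) = 9 x (133496 + 14833) = 1334961
D(11) = 10 x (1334961 + 133496) = 14684570
D(12) = 11 x (D(11) + D(10)) = 11 x (14684570 + 1334961)

Final answer: D(12) = 176214841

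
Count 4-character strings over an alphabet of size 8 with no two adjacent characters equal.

First character: 8 choices. Each subsequent: 7 choices (must differ from the previous one).
Total: 8 x 7^3.

Final answer: 8 x 7^{3} = 2744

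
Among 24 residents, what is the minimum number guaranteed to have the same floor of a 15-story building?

There are 15 possible values for floor of a 15-story building. With 24 residents and 15 categories, by pigeonhole: ceiling(24/15).

Final answer: 2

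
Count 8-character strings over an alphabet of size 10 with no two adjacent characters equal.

Let g(n) count such strings. g(1) = 10, and each valid string of length n-1 extends in 9 ways (any symbol but the last), so g(n) = 9 g(n-1).
Total: g(8) = 10 x 9^7.

Final answer: 10 x 9^{7} = 47829690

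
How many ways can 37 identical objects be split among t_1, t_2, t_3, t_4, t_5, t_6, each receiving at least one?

Substitute t'_i = t_i - 1 (so t'_i >= 0). Then sum t'_i = 37 - 6 = 31.
Stars and bars: C(31+6-1, 6-1) = C(36,5).

Final answer: C(36,5) = 376992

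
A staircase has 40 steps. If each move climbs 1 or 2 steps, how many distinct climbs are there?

Let f(n) be the number of climbs. Removing the last move (1 or 2 steps) gives f(n) = f(n-1) + f(n-2); base cases f(1)=1, f(2)=2.
Building up term by term: f(1)=1, f(2)=2, f(3)=3, f(4)=5, f(5)=8, f(6)=13, f(7)=21, f(8)=34, f(9)=55, f(10)=89, f(11)=144, f(12)=233, f(13)=377, f(14)=610, f(15)=987, f(16)=1597, f(17)=2584, f(18)=4181, f(19)=6765, f(20)=10946, f(21)=17711, f(22)=28657, f(23)=46368, f(24)=75025, f(25)=121393, f(26)=196418, f(27)=317811, f(28)=514229, f(29)=832040, f(30)=1346269, f(31)=2178309, f(32)=3524578, f(33)=5702887, f(34)=9227465, f(35)=14930352, f(36)=24157817, f(37)=39088169, f(38)=63245986, f(39)=102334155, f(40)=165580141.

Final answer: 165580141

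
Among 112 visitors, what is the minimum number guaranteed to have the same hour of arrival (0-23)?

There are 24 possible values for hour of arrival (0-23). With 112 visitors and 24 categories, by pigeonhole: ceiling(112/24).

Final answer: 5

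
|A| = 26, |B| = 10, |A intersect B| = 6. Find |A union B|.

|A union B| = |A| + |B| - |A intersect B| = 26 + 10 - 6.

Final answer: 30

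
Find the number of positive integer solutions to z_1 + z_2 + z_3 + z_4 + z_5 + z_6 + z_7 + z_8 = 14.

Substitute z'_i = z_i - 1 (so z'_i >= 0). Then sum z'_i = 14 - 8 = 6.
Stars and bars: C(6+8-1, 8-1) = C(13,7).

Final answer: C(13,7) = 1716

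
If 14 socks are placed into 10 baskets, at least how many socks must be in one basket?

By the pigeonhole principle: ceiling(14/10).

Final answer: 2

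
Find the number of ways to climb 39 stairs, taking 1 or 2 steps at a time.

Let f(n) be the number of climbs. Removing the last move (1 or 2 steps) gives f(n) = f(n-1) + f(n-2); base cases f(1)=1, f(2)=2.
Iterating the recurrence: f(1)=1, f(2)=2, f(3)=3, f(4)=5, f(5)=8, f(6)=13, f(7)=21, f(8)=34, f(9)=55, f(10)=89, f(11)=144, f(12)=233, f(13)=377, f(14)=610, f(15)=987, f(16)=1597, f(17)=2584, f(18)=4181, f(19)=6765, f(20)=10946, f(21)=17711, f(22)=28657, f(23)=46368, f(24)=75025, f(25)=121393, f(26)=196418, f(27)=317811, f(28)=514229, f(29)=832040, f(30)=1346269, f(31)=2178309, f(32)=3524578, f(33)=5702887, f(34)=9227465, f(35)=14930352, f(36)=24157817, f(37)=39088169, f(38)=63245986, f(39)=102334155.

Final answer: 102334155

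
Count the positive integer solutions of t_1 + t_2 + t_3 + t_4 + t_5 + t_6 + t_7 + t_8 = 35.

Substitute t'_i = t_i - 1 (so t'_i >= 0). Then sum t'_i = 35 - 8 = 27.
Stars and bars: C(27+8-1, 8-1) = C(34,7).

Final answer: C(34,7) = 5379616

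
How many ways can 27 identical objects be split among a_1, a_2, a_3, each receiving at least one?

Substitute a'_i = a_i - 1 (so a'_i >= 0). Then sum a'_i = 27 - 3 = 24.
Stars and bars: C(24+3-1, 3-1) = C(26,2).

Final answer: C(26,2) = 325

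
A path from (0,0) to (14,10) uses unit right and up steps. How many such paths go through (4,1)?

Paths (0,0)->(4,1): C(5,1) = 5.
Paths (4,1)->(14,10): C(19,9) = 92378.
By multiplication principle: 5 x 92378.

Final answer: 461890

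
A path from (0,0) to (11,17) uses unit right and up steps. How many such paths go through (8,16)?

Paths (0,0)->(8,16): C(24,16) = 735471.
Paths (8,16)->(11,17): C(4,1) = 4.
By multiplication principle: 735471 x 4.

Final answer: 2941884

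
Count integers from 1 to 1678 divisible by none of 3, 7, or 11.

|div by 3|=559, |div by 7|=239, |div by 11|=152.
|div by 3&7|=79, |div by 3&11|=50, |div by 7&11|=21, |div by all|=7.
By inclusion-exclusion, divisible by at least one: 559+239+152-79-50-21+7 = 807.
Not divisible by any: 1678 - 807.

Final answer: 871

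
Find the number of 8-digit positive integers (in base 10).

These are the integers in [10^7, 10^8), so the count is 10^8 - 10^7 = 9 x 10^7.

Final answer: 90000000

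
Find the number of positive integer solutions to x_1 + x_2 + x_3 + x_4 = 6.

Substitute x'_i = x_i - 1 (so x'_i >= 0). Then sum x'_i = 6 - 4 = 2.
Stars and bars: C(2+4-1, 4-1) = C(5,3).

Final answer: C(5,3) = 10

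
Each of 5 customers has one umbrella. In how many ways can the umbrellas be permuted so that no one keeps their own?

Derangements satisfy D(n) = (n-1)(D(n-1) + D(n-2)), starting from D(0)=1, D(1)=0.
D(2) = 1 x (0 + 1) = 1
D(3) = 2 x (1 + 0) = 2
D(4) = 3 x (2 + 1) = 9
D(5) = 4 x (D(4) + D(3)) = 4 x (9 + 2)

Final answer: D(5) = 44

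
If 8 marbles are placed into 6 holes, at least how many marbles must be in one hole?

By the pigeonhole principle: ceiling(8/6).

Final answer: 2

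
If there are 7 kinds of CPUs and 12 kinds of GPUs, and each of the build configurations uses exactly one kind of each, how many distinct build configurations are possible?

By the multiplication principle: 7 x 12.

Final answer: 84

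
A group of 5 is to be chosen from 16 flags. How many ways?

C(16,5) = 16!/(5! x 11!).

Final answer: \binom{16}{5} = 4368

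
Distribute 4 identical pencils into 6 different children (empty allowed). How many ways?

Stars and bars: C(n+k-1, k-1) = C(9,5).

Final answer: C(9,5) = 126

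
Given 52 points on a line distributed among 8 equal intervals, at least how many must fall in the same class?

By pigeonhole with 52 objects and 8 categories: ceiling(52/8).

Final answer: 7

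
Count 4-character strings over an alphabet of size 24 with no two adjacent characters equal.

First character: 24 choices. Each subsequent: 23 choices (must differ from the previous one).
Total: 24 x 23^3.

Final answer: 24 x 23^{3} = 292008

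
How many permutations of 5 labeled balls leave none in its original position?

Derangements satisfy D(n) = (n-1)(D(n-1) + D(n-2)), starting from D(0)=1, D(1)=0.
D(2) = 1 x (0 + 1) = 1
D(3) = 2 x (1 + 0) = 2
D(4) = 3 x (2 + 1) = 9
D(5) = 4 x (D(4) + D(3)) = 4 x (9 + 2)

Final answer: D(5) = 44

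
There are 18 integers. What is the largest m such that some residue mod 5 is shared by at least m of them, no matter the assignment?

There are 5 possible values for residue mod 5. With 18 integers and 5 categories, by pigeonhole: ceiling(18/5).

Final answer: 4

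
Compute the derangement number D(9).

D(n) = (n-1)(D(n-1) + D(n-2)), D(0)=1, D(1)=0.
Building up: D(2)=1, D(3)=2, D(4)=9, D(5)=44, D(6)=265, D(7)=1854, D(8)=14833.
D(9) = 8 x (D(8) + D(7)) = 8 x (14833 + 1854).

Final answer: D(9) = 133496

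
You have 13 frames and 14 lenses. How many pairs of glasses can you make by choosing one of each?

By the multiplication principle: 13 x 14.

Final answer: 182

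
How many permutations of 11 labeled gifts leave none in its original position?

Use the recurrence D(n) = (n-1)(D(n-1) + D(n-2)) with D(0)=1, D(1)=0.
D(2) = 1 x (0 + 1) = 1
D(3) = 2 x (1 + 0) = 2
D(4) = 3 x (2 + 1) = 9
D(5) = 4 x (9 + 2) = 44
D(6) = 5 x (44 + 9) = 265
D(7) = 6 x (265 + 44) = 1854
D(8) = 7 x (1854 + 265) = 14833
D(9) = 8 x (14833 + 1854) = 133496
D(10) = 9 x (133496 + 14833) = 1334961
D(11) = 10 x (D(10) + D(9)) = 10 x (1334961 + 133496)

Final answer: D(11) = 14684570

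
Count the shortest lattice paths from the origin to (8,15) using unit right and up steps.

Each path has 8 right steps and 15 up steps in some order (23 steps total).
Choose which 15 of the 23 steps are up: C(23,15).

Final answer: C(23,15) = 490314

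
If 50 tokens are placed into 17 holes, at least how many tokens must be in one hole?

By the pigeonhole principle: ceiling(50/17).

Final answer: 3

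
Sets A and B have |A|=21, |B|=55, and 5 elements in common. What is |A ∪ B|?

|A union B| = |A| + |B| - |A intersect B| = 21 + 55 - 5.

Final answer: 71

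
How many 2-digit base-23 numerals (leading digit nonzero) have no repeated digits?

The leading digit has 22 choices (anything but zero); the next has 22 (anything but the first), then 21, and so on, one fewer each time.
Total: 22 x 22.

Final answer: 484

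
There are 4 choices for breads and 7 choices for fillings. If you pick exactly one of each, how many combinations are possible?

By the multiplication principle: 4 x 7.

Final answer: 28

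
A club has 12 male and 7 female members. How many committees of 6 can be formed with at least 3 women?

Sum over valid woman counts:
C(7,3)C(12,3) = 7700
C(7,4)C(12,2) = 2310
C(7,5)C(12,1) = 252
C(7,6)C(12,0) = 7
Total: 7700 + 2310 + 252 + 7.

Final answer: 10269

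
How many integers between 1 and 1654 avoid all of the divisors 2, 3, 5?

|div by 2|=827, |div by 3|=551, |div by 5|=330.
|div by 2&3|=275, |div by 2&5|=165, |div by 3&5|=110, |div by all|=55.
By inclusion-exclusion, divisible by at least one: 827+551+330-275-165-110+55 = 1213.
Not divisible by any: 1654 - 1213.

Final answer: 441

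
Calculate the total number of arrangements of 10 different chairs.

The number of ways to arrange 10 distinct objects is 10!.

Final answer: 10! = 3628800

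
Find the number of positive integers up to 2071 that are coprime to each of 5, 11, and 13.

|div by 5|=414, |div by 11|=188, |div by 13|=159.
|div by 5&11|=37, |div by 5&13|=31, |div by 11&13|=14, |div by all|=2.
By inclusion-exclusion, divisible by at least one: 414+188+159-37-31-14+2 = 681.
Not divisible by any: 2071 - 681.

Final answer: 1390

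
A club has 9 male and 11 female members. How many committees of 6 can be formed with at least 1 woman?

Sum over valid woman counts:
C(11,1)C(9,5) = 1386
C(11,2)C(9,4) = 6930
C(11,3)C(9,3) = 13860
C(11,4)C(9,2) = 11880
C(11,5)C(9,1) = 4158
C(11,6)C(9,0) = 462
Total: 1386 + 6930 + 13860 + 11880 + 4158 + 462.

Final answer: 38676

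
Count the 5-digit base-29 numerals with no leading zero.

Leading digit: 28 options (nonzero). Other 4 digit(s): 29 options each.
Total: 28 x 29^4.

Final answer: 19803868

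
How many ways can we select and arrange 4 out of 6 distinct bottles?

P(6,4) = 6!/(6-4)! = 6!/2!.

Final answer: P(6,4) = 360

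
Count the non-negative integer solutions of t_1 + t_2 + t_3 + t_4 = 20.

Stars and bars with 20 stars and 3 bars:
C(20+4-1, 4-1) = C(23,3).

Final answer: C(23,3) = 1771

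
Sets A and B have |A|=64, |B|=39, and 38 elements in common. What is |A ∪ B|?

|A union B| = |A| + |B| - |A intersect B| = 64 + 39 - 38.

Final answer: 65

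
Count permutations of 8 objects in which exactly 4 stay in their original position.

Choose which 4 elements are fixed: C(8,4) = 70.
Derange the remaining 4 using D(j) = (j-1)(D(j-1) + D(j-2)), D(0)=1, D(1)=0: D(2)=1, D(3)=2, D(4)=9.
Total: 70 x 9.

Final answer: C(8,4) D(4) = 630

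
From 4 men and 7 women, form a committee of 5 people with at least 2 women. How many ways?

Sum over valid woman counts:
C(7,2)C(4,3) = 84
C(7,3)C(4,2) = 210
C(7,4)C(4,1) = 140
C(7,5)C(4,0) = 21
Total: 84 + 210 + 140 + 21.

Final answer: 455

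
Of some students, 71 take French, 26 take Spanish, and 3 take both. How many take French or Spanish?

|A union B| = |A| + |B| - |A intersect B| = 71 + 26 - 3.

Final answer: 94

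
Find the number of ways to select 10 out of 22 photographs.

C(22,10) = 22!/(10! x 12!).

Final answer: \binom{22}{10} = 646646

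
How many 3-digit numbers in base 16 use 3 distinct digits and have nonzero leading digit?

First digit: 15 (nonzero). Second: 15 (not first). Third: 14, etc.
Total: 15 x 15 x 14.

Final answer: 3150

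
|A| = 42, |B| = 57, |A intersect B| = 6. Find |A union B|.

|A union B| = |A| + |B| - |A intersect B| = 42 + 57 - 6.

Final answer: 93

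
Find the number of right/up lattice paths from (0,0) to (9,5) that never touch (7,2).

Total paths to (9,5): C(14,5) = 2002.
Paths through (7,2): C(9,2) x C(5,3) = 360.
Avoiding (7,2): 2002 - 360.

Final answer: 1642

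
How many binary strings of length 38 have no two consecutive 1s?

Classify by the final bit: ...0 gives a(n-1) strings, ...01 gives a(n-2) strings. Thus a(n) = a(n-1) + a(n-2) with a(1)=2, a(2)=3.
Iterating the recurrence: a(1)=2, a(2)=3, a(3)=5, a(4)=8, a(5)=13, a(6)=21, a(7)=34, a(8)=55, a(9)=89, a(10)=144, a(11)=233, a(12)=377, a(13)=610, a(14)=987, a(15)=1597, a(16)=2584, a(17)=4181, a(18)=6765, a(19)=10946, a(20)=17711, a(21)=28657, a(22)=46368, a(23)=75025, a(24)=121393, a(25)=196418, a(26)=317811, a(27)=514229, a(28)=832040, a(29)=1346269, a(30)=2178309, a(31)=3524578, a(32)=5702887, a(33)=9227465, a(34)=14930352, a(35)=24157817, a(36)=39088169, a(37)=63245986, a(38)=102334155.

Final answer: 102334155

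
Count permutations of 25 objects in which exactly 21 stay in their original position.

Choose which 21 elements are fixed: C(25,21) = 12650.
Derange the remaining 4 using D(j) = (j-1)(D(j-1) + D(j-2)), D(0)=1, D(1)=0: D(2)=1, D(3)=2, D(4)=9.
Total: 12650 x 9.

Final answer: C(25,21) D(4) = 113850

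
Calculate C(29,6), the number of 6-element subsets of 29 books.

C(29,6) = 29!/(6! x 23!).

Final answer: \binom{29}{6} = 475020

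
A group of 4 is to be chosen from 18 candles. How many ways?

C(18,4) = 18!/(4! x (18-4)!).

Final answer: C(18,4) = 3060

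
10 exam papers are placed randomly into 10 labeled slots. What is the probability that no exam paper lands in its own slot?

Derangements satisfy D(n) = (n-1)(D(n-1) + D(n-2)), starting from D(0)=1, D(1)=0.
Building up: D(2)=1, D(3)=2, D(4)=9, D(5)=44, D(6)=265, D(7)=1854, D(8)=14833, D(9)=133496, D(10)=1334961.
Total arrangements: 10! = 3628800.
Probability = D(10)/10! = 16481/44800.

Final answer: D(10)/10! = 1334961/3628800 = 0.367879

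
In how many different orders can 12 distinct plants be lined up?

The number of ways to arrange 12 distinct objects is 12!.

Final answer: 12! = 479001600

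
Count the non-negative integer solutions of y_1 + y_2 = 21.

Stars and bars with 21 stars and 1 bars:
C(21+2-1, 2-1) = C(22,1).

Final answer: C(22,1) = 22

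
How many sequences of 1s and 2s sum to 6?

Let f(n) be the number of climbs. Removing the last move (1 or 2 steps) gives f(n) = f(n-1) + f(n-2); base cases f(1)=1, f(2)=2.
Building up term by term: f(1)=1, f(2)=2, f(3)=3, f(4)=5, f(5)=8, f(6)=13.

Final answer: 13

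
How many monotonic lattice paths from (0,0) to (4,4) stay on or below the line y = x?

Total monotonic paths to (4,4): C(8,4) = 70.
By the reflection principle, paths that go above the diagonal number C(8,5) = 56.
Valid Dyck paths: 70 - 56.
(These counts are the Catalan numbers.)

Final answer: C_{4} = 14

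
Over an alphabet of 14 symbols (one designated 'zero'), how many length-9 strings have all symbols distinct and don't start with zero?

The leading digit has 13 choices (anything but zero); the next has 13 (anything but the first), then 12, and so on, one fewer each time.
Total: 13 x 13 x 12 x 11 x 10 x 9 x 8 x 7 x 6.

Final answer: 674593920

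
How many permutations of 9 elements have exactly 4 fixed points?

Choose which 4 elements are fixed: C(9,4) = 126.
Derange the remaining 5 using D(j) = (j-1)(D(j-1) + D(j-2)), D(0)=1, D(1)=0: D(2)=1, D(3)=2, D(4)=9, D(5)=44.
Total: 126 x 44.

Final answer: C(9,4) D(5) = 5544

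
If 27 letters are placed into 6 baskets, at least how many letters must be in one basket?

By the pigeonhole principle: ceiling(27/6).

Final answer: 5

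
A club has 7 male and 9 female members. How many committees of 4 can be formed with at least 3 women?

Sum over valid woman counts:
C(9,3)C(7,1) = 588
C(9,4)C(7,0) = 126
Total: 588 + 126.

Final answer: 714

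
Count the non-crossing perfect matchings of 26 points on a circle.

The structures are counted by the Catalan number C_n. Here n = 26/2 = 13.
C_n = C(2n,n)/(n+1), so C_{13} = C(26,13)/14 = 10400600/14.

Final answer: C_{13} = 742900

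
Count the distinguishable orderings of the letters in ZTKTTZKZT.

Letters (K:2, T:4, Z:3). Total letters: 9.
Permutations = 9!/(4! x 3! x 2!).

Final answer: 1260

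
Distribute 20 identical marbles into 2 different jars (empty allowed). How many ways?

Stars and bars: C(n+k-1, k-1) = C(21,1).

Final answer: C(21,1) = 21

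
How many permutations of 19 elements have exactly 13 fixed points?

Choose which 13 elements are fixed: C(19,13) = 27132.
Derange the remaining 6 using D(j) = (j-1)(D(j-1) + D(j-2)), D(0)=1, D(1)=0: D(2)=1, D(3)=2, D(4)=9, D(5)=44, D(6)=265.
Total: 27132 x 265.

Final answer: C(19,13) D(6) = 7189980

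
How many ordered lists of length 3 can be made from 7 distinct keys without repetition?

P(7,3) = 7!/(7-3)! = 7!/4!.

Final answer: P(7,3) = 210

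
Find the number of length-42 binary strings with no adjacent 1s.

Let a(n) count valid strings. If the last bit is 0 the prefix is any valid string of length n-1; if it is 1 the string must end in 01 with a valid prefix of length n-2. So a(n) = a(n-1) + a(n-2), a(1)=2, a(2)=3.
Computing successive values: a(1)=2, a(2)=3, a(3)=5, a(4)=8, a(5)=13, a(6)=21, a(7)=34, a(8)=55, a(9)=89, a(10)=144, a(11)=233, a(12)=377, a(13)=610, a(14)=987, a(15)=1597, a(16)=2584, a(17)=4181, a(18)=6765, a(19)=10946, a(20)=17711, a(21)=28657, a(22)=46368, a(23)=75025, a(24)=121393, a(25)=196418, a(26)=317811, a(27)=514229, a(28)=832040, a(29)=1346269, a(30)=2178309, a(31)=3524578, a(32)=5702887, a(33)=9227465, a(34)=14930352, a(35)=24157817, a(36)=39088169, a(37)=63245986, a(38)=102334155, a(39)=165580141, a(40)=267914296, a(41)=433494437, a(42)=701408733.

Final answer: 701408733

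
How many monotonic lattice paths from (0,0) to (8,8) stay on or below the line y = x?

Total monotonic paths to (8,8): C(16,8) = 12870.
A path is bad iff it touches y = x + 1; reflecting its initial segment maps bad paths bijectively onto all paths to (7,9), of which there are C(16,9) = 11440.
Valid Dyck paths: 12870 - 11440.
(This is the Catalan number C_{8}.)

Final answer: C_{8} = 1430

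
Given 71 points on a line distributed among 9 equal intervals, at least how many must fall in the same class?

By pigeonhole with 71 objects and 9 categories: ceiling(71/9).

Final answer: 8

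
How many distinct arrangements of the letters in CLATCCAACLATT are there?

Letters (A:4, C:4, L:2, T:3). Total letters: 13.
Permutations = 13!/(4! x 4! x 3! x 2!).

Final answer: 900900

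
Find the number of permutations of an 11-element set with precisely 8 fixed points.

Choose which 8 elements are fixed: C(11,8) = 165.
Derange the remaining 3 using D(j) = (j-1)(D(j-1) + D(j-2)), D(0)=1, D(1)=0: D(2)=1, D(3)=2.
Total: 165 x 2.

Final answer: C(11,8) D(3) = 330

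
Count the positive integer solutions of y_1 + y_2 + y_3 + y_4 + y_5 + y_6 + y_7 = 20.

Substitute y'_i = y_i - 1 (so y'_i >= 0). Then sum y'_i = 20 - 7 = 13.
Stars and bars: C(13+7-1, 7-1) = C(19,6).

Final answer: C(19,6) = 27132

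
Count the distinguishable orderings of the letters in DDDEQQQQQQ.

Letters (D:3, E:1, Q:6). Total letters: 10.
Permutations = 10!/(6! x 3!).

Final answer: 840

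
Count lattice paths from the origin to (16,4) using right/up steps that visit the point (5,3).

Paths (0,0)->(5,3): C(8,3) = 56.
Paths (5,3)->(16,4): C(12,1) = 12.
By multiplication principle: 56 x 12.

Final answer: 672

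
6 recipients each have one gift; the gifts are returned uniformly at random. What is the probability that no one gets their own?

D(n) = (n-1)(D(n-1) + D(n-2)), D(0)=1, D(1)=0.
Building up: D(2)=1, D(3)=2, D(4)=9, D(5)=44, D(6)=265.
Total arrangements: 6! = 720.
Probability = D(6)/6! = 53/144.

Final answer: D(6)/6! = 265/720 = 0.368056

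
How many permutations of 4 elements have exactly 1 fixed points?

Choose which 1 elements are fixed: C(4,1) = 4.
Derange the remaining 3 using D(j) = (j-1)(D(j-1) + D(j-2)), D(0)=1, D(1)=0: D(2)=1, D(3)=2.
Total: 4 x 2.

Final answer: C(4,1) D(3) = 8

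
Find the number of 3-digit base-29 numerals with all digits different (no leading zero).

The leading digit has 28 choices (anything but zero); the next has 28 (anything but the first), then 27, and so on, one fewer each time.
Total: 28 x 28 x 27.

Final answer: 21168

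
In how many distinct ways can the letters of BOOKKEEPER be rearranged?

Letters (B:1, E:3, K:2, O:2, P:1, R:1). Total letters: 10.
Permutations = 10!/(3! x 2! x 2!).

Final answer: 151200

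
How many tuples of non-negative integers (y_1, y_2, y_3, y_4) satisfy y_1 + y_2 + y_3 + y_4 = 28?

Stars and bars with 28 stars and 3 bars:
C(28+4-1, 4-1) = C(31,3).

Final answer: C(31,3) = 4495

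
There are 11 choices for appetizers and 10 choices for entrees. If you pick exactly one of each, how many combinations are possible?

By the multiplication principle: 11 x 10.

Final answer: 110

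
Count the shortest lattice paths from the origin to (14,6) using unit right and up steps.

Each path has 14 right steps and 6 up steps in some order (20 steps total).
Choose which 6 of the 20 steps are up: C(20,6).

Final answer: C(20,6) = 38760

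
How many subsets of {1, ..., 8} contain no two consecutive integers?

Let a(n) count such subsets of {1, ..., n}. Either n is excluded (a(n-1) ways) or n is included, forcing n-1 out (a(n-2) ways), so a(n) = a(n-1) + a(n-2) with a(1)=2, a(2)=3.
Building up term by term: a(1)=2, a(2)=3, a(3)=5, a(4)=8, a(5)=13, a(6)=21, a(7)=34, a(8)=55.

Final answer: 55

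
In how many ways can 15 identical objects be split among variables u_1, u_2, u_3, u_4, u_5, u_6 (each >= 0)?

Stars and bars with 15 stars and 5 bars:
C(15+6-1, 6-1) = C(20,5).

Final answer: C(20,5) = 15504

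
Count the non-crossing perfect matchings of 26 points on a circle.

The structures are counted by the Catalan number C_n. Here n = 26/2 = 13.
Using C_0 = 1 and C_(k+1) = C_k x 2(2k+1)/(k+2), build up term by term: C_1=1, C_2=2, C_3=5, C_4=14, C_5=42, C_6=132, C_7=429, C_8=1430, C_9=4862, C_10=16796, C_11=58786, C_12=208012, C_13=742900.

Final answer: C_{13} = 742900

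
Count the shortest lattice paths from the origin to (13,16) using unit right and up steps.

Each path has 13 right steps and 16 up steps in some order (29 steps total).
Choose which 16 of the 29 steps are up: C(29,16).

Final answer: C(29,16) = 67863915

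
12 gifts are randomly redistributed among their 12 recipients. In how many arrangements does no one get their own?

Use the recurrence D(n) = (n-1)(D(n-1) + D(n-2)) with D(0)=1, D(1)=0.
D(2) = 1 x (0 + 1) = 1
D(3) = 2 x (1 + 0) = 2
D(4) = 3 x (2 + 1) = 9
D(5) = 4 x (9 + 2) = 44
D(6) = 5 x (44 + 9) = 265
D(7) = 6 x (265 + 44) = 1854
D(8) = 7 x (1854 + 265) = 14833
D(9) = 8 x (14833 + 1854) = 133496
D(10) = 9 x (133496 + 14833) = 1334961
D(11) = 10 x (1334961 + 133496) = 14684570
D(12) = 11 x (D(11) + D(10)) = 11 x (14684570 + 1334961)

Final answer: D(12) = 176214841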